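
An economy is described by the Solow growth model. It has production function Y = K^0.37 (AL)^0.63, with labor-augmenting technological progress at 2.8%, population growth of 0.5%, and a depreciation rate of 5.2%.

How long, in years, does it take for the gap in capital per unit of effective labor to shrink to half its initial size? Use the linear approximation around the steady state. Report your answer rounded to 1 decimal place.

about 12.9 years

Near the steady state the convergence rate is λ = (1 − α)(n + g + δ).
λ = (1 − 0.37) × 0.085 = 0.63 × 0.085 = 0.05355
Half-life = ln 2 / λ = 0.6931 / 0.05355 ≈ 12.94 years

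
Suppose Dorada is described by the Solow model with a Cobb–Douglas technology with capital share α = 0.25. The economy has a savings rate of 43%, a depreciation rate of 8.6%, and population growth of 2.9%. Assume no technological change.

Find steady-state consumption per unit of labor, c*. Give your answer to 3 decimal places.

At the steady state, Δk = 0, so s·k^α = (n + δ)·k.
Rearranging, k^(1−α) = s / (n + δ).
k^0.75 = 0.43 / (0.029 + 0.086) = 0.43 / 0.115 = 3.7391
k* = 3.7391^(1/0.75) ≈ 5.8035
y* = (k*)^α = 5.8035^0.25 ≈ 1.5521
c* = (1 − s)·y* = (1 − 0.43) × 1.5521 ≈ 0.8847

c* ≈ 0.885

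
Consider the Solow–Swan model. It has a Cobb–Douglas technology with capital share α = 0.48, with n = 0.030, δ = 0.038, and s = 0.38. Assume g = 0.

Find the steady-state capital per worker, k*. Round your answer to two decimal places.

k* ≈ 27.36

Steady state requires s·f(k) = (n + δ)·k, i.e. s·k^α = (n + δ)·k.
Rearranging, k^(1−α) = s / (n + δ).
k^0.52 = 0.38 / (0.030 + 0.038) = 0.38 / 0.068 = 5.5882
k* = 5.5882^(1/0.52) ≈ 27.3566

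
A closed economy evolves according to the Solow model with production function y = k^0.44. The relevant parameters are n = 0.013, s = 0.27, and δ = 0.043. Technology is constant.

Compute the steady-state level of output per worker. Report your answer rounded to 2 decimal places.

y* = 3.44

In steady state, investment equals break-even investment: s·k^α = (n + δ)·k.
Dividing both sides by k: k^(1−α) = s / (n + δ).
k^0.56 = 0.27 / (0.013 + 0.043) = 0.27 / 0.056 = 4.8214
k* = 4.8214^(1/0.56) ≈ 16.5940
y* = (k*)^α = 16.5940^0.44 ≈ 3.4417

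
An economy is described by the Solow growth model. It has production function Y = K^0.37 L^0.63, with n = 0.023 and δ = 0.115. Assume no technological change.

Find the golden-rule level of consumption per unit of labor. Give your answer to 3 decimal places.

c_gold ≈ 1.124

At the golden rule, f'(k) = n + δ, so α·k^(α−1) = n + δ and k_gold = (α/(n + δ))^(1/(1−α)).
k_gold = (0.37/0.138)^(1/0.63) = 2.6812^1.5873 ≈ 4.7851
c_gold = f(k_gold) − (n + δ)·k_gold = 1.7847 − 0.138×4.7851 ≈ 1.1244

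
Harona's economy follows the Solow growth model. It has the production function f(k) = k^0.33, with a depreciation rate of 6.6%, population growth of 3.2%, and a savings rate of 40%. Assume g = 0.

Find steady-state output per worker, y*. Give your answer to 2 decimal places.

y* = 2.00

In steady state, investment equals break-even investment: s·k^α = (n + δ)·k.
Dividing both sides by k: k^(1−α) = s / (n + δ).
k^0.67 = 0.40 / (0.032 + 0.066) = 0.40 / 0.098 = 4.0816
k* = 4.0816^(1/0.67) ≈ 8.1599
y* = (k*)^α = 8.1599^0.33 ≈ 1.9992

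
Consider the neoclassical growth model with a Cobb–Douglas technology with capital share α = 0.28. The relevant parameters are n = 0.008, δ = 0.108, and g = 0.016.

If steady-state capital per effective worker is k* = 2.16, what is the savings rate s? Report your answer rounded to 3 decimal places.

s ≈ 0.230

At the steady state, Δk = 0, so s·k^α = (n + g + δ)·k.
So s / (n + g + δ) = (k*)^(1−α) = 2.16^0.72 = 1.7410.
Therefore s = 1.7410 × (n + g + δ) = 1.7410 × 0.132 = 0.2298.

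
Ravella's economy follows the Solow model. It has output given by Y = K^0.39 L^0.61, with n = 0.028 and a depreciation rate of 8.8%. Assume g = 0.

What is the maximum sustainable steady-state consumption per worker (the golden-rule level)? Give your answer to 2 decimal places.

At the golden rule, f'(k) = n + δ, so α·k^(α−1) = n + δ and k_gold = (α/(n + δ))^(1/(1−α)).
k_gold = (0.39/0.116)^(1/0.61) = 3.3621^1.6393 ≈ 7.2992
c_gold = f(k_gold) − (n + δ)·k_gold = 2.1711 − 0.116×7.2992 ≈ 1.3244

c_gold ≈ 1.32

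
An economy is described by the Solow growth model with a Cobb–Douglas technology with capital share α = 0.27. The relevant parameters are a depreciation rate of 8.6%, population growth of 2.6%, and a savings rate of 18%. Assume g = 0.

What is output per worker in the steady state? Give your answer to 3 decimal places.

y* ≈ 1.192

At the steady state, Δk = 0, so s·k^α = (n + δ)·k.
Dividing both sides by k: k^(1−α) = s / (n + δ).
k^0.73 = 0.18 / (0.026 + 0.086) = 0.18 / 0.112 = 1.6071
k* = 1.6071^(1/0.73) ≈ 1.9154
y* = (k*)^α = 1.9154^0.27 ≈ 1.1918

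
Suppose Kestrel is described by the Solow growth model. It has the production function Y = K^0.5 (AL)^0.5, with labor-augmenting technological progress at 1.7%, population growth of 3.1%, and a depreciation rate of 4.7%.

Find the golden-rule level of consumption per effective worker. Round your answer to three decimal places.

At the golden rule, f'(k) = n + g + δ, so α·k^(α−1) = n + g + δ and k_gold = (α/(n + g + δ))^(1/(1−α)).
k_gold = (0.5/0.095)^(1/0.5) = 5.2632^2 ≈ 27.7013
c_gold = f(k_gold) − (n + g + δ)·k_gold = 5.2632 − 0.095×27.7013 ≈ 2.6316

c_gold ≈ 2.632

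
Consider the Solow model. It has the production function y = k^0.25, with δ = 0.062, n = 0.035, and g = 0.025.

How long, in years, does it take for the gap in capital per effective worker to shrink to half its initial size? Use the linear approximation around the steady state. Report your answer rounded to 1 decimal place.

Near the steady state the convergence rate is λ = (1 − α)(n + g + δ).
λ = (1 − 0.25) × 0.122 = 0.75 × 0.122 = 0.0915
Half-life = ln 2 / λ = 0.6931 / 0.0915 ≈ 7.57 years

t_½ ≈ 7.6 years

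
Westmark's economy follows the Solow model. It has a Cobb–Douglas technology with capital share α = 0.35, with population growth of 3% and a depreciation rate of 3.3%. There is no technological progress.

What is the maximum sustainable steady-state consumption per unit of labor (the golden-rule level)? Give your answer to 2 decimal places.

c_gold ≈ 1.64

At the golden rule, f'(k) = n + δ, so α·k^(α−1) = n + δ and k_gold = (α/(n + δ))^(1/(1−α)).
k_gold = (0.35/0.063)^(1/0.65) = 5.5556^1.5385 ≈ 13.9884
c_gold = f(k_gold) − (n + δ)·k_gold = 2.5178 − 0.063×13.9884 ≈ 1.6365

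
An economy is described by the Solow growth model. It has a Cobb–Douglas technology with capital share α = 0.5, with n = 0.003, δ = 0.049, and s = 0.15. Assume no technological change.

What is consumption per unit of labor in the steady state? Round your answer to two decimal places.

Steady state requires s·f(k) = (n + δ)·k, i.e. s·k^α = (n + δ)·k.
Rearranging, k^(1−α) = s / (n + δ).
k^0.5 = 0.15 / (0.003 + 0.049) = 0.15 / 0.052 = 2.8846
k* = 2.8846^(1/0.5) ≈ 8.3209
y* = (k*)^α = 8.3209^0.5 ≈ 2.8846
c* = (1 − s)·y* = (1 − 0.15) × 2.8846 ≈ 2.4519

c* ≈ 2.45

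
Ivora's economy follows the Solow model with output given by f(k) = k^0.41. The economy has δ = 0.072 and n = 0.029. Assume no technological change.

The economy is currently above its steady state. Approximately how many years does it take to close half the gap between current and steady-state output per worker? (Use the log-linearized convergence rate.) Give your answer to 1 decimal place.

Near the steady state the convergence rate is λ = (1 − α)(n + δ).
λ = (1 − 0.41) × 0.101 = 0.59 × 0.101 = 0.05959
Half-life = ln 2 / λ = 0.6931 / 0.05959 ≈ 11.63 years

t_½ ≈ 11.6 years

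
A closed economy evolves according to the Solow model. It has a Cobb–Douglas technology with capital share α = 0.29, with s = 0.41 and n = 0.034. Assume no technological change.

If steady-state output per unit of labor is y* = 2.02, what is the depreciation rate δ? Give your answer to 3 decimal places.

δ ≈ 0.039

In steady state, investment equals break-even investment: s·k^α = (n + δ)·k.
Since y* = [s/(n + δ)]^(α/(1−α)), we have s/(n + δ) = (y*)^((1−α)/α) = 2.02^2.4483 = 5.5923.
Therefore n + δ = s / 5.5923 = 0.41 / 5.5923 = 0.0733, so δ = 0.0733 − 0.034 = 0.0393.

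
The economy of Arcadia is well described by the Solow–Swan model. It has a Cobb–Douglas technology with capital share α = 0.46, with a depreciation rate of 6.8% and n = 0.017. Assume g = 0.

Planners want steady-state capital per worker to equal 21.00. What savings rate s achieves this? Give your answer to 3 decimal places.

In steady state, investment equals break-even investment: s·k^α = (n + δ)·k.
So s / (n + δ) = (k*)^(1−α) = 21.00^0.54 = 5.1760.
Therefore s = 5.1760 × (n + δ) = 5.1760 × 0.085 = 0.4400.

s ≈ 0.440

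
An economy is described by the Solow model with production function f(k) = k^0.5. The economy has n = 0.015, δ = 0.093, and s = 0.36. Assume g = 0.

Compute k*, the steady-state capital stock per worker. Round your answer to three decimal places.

At the steady state, Δk = 0, so s·k^α = (n + δ)·k.
Rearranging, k^(1−α) = s / (n + δ).
k^0.5 = 0.36 / (0.015 + 0.093) = 0.36 / 0.108 = 3.3333
k* = 3.3333^(1/0.5) ≈ 11.1109

k* = 11.111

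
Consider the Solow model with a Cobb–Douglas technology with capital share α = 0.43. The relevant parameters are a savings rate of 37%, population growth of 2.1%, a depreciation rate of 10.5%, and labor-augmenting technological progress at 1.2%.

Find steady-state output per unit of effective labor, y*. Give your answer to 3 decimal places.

In steady state, investment equals break-even investment: s·k^α = (n + g + δ)·k.
Rearranging, k^(1−α) = s / (n + g + δ).
k^0.57 = 0.37 / (0.021 + 0.012 + 0.105) = 0.37 / 0.138 = 2.6812
k* = 2.6812^(1/0.57) ≈ 5.6423
y* = (k*)^α = 5.6423^0.43 ≈ 2.1044

y* = 2.104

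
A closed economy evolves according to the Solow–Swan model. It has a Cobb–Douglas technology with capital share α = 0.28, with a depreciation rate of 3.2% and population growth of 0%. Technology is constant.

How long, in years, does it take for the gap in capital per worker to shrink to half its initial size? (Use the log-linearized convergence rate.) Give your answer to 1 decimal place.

Near the steady state the convergence rate is λ = (1 − α)(n + δ).
λ = (1 − 0.28) × 0.032 = 0.72 × 0.032 = 0.02304
Half-life = ln 2 / λ = 0.6931 / 0.02304 ≈ 30.08 years

t_½ ≈ 30.1 years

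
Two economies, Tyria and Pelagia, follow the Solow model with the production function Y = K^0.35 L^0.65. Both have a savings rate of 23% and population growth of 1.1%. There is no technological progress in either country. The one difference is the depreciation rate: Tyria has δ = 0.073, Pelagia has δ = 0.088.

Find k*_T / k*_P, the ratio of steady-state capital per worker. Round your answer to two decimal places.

Steady-state k* = [s/(n + δ)]^(1/(1−α)), so the ratio is [ (s_T/(n + δ)_T) / (s_P/(n + δ)_P) ]^1.5385.
s_T/(n + δ)_T = 0.23/0.084 = 2.7381; s_P/(n + δ)_P = 0.23/0.099 = 2.3232.
Ratio = (2.7381/2.3232)^1.5385 = 1.1786^1.5385 ≈ 1.2876

k*_T / k*_P ≈ 1.29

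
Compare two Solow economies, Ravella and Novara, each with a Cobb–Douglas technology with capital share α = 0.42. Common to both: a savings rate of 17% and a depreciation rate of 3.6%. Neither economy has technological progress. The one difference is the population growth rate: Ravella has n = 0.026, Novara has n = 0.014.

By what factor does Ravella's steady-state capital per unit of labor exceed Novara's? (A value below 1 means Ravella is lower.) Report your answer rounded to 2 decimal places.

Steady-state k* = [s/(n + δ)]^(1/(1−α)), so the ratio is [ (s_R/(n + δ)_R) / (s_N/(n + δ)_N) ]^1.7241.
s_R/(n + δ)_R = 0.17/0.062 = 2.7419; s_N/(n + δ)_N = 0.17/0.050 = 3.4000.
Ratio = (2.7419/3.4000)^1.7241 = 0.8064^1.7241 ≈ 0.6901

ratio ≈ 0.69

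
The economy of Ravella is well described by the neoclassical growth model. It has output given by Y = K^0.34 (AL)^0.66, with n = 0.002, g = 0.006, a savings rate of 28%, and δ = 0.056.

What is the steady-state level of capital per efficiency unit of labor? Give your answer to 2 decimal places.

In steady state, investment equals break-even investment: s·k^α = (n + g + δ)·k.
Rearranging, k^(1−α) = s / (n + g + δ).
k^0.66 = 0.28 / (0.002 + 0.006 + 0.056) = 0.28 / 0.064 = 4.3750
k* = 4.3750^(1/0.66) ≈ 9.3579

k* = 9.36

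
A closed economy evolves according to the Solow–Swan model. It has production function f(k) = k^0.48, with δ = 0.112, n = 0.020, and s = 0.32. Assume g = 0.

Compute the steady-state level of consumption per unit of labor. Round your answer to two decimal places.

In steady state, investment equals break-even investment: s·k^α = (n + δ)·k.
Rearranging, k^(1−α) = s / (n + δ).
k^0.52 = 0.32 / (0.020 + 0.112) = 0.32 / 0.132 = 2.4242
k* = 2.4242^(1/0.52) ≈ 5.4898
y* = (k*)^α = 5.4898^0.48 ≈ 2.2646
c* = (1 − s)·y* = (1 − 0.32) × 2.2646 ≈ 1.5399

c* = 1.54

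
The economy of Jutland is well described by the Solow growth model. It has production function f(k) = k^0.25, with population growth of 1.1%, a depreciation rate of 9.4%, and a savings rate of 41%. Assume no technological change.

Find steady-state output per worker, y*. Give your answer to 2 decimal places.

y* ≈ 1.57

Steady state requires s·f(k) = (n + δ)·k, i.e. s·k^α = (n + δ)·k.
Dividing both sides by k: k^(1−α) = s / (n + δ).
k^0.75 = 0.41 / (0.011 + 0.094) = 0.41 / 0.105 = 3.9048
k* = 3.9048^(1/0.75) ≈ 6.1489
y* = (k*)^α = 6.1489^0.25 ≈ 1.5747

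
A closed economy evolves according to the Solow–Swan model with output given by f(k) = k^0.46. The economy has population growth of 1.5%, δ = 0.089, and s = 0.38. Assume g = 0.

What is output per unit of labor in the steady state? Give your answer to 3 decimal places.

Steady state requires s·f(k) = (n + δ)·k, i.e. s·k^α = (n + δ)·k.
Dividing both sides by k: k^(1−α) = s / (n + δ).
k^0.54 = 0.38 / (0.015 + 0.089) = 0.38 / 0.104 = 3.6538
k* = 3.6538^(1/0.54) ≈ 11.0184
y* = (k*)^α = 11.0184^0.46 ≈ 3.0156

y* ≈ 3.016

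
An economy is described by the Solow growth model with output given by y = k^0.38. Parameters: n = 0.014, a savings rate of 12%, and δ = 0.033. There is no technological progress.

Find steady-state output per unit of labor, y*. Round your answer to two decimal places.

y* = 1.78

Steady state requires s·f(k) = (n + δ)·k, i.e. s·k^α = (n + δ)·k.
Rearranging, k^(1−α) = s / (n + δ).
k^0.62 = 0.12 / (0.014 + 0.033) = 0.12 / 0.047 = 2.5532
k* = 2.5532^(1/0.62) ≈ 4.5351
y* = (k*)^α = 4.5351^0.38 ≈ 1.7762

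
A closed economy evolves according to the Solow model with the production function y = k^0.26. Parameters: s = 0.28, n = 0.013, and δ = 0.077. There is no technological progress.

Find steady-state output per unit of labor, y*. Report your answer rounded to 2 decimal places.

Steady state requires s·f(k) = (n + δ)·k, i.e. s·k^α = (n + δ)·k.
Rearranging, k^(1−α) = s / (n + δ).
k^0.74 = 0.28 / (0.013 + 0.077) = 0.28 / 0.090 = 3.1111
k* = 3.1111^(1/0.74) ≈ 4.6355
y* = (k*)^α = 4.6355^0.26 ≈ 1.4900

y* = 1.49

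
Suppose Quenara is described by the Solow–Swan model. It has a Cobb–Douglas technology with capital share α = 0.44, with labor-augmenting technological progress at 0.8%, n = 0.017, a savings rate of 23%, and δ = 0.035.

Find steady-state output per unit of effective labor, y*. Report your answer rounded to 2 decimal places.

Steady state requires s·f(k) = (n + g + δ)·k, i.e. s·k^α = (n + g + δ)·k.
Dividing both sides by k: k^(1−α) = s / (n + g + δ).
k^0.56 = 0.23 / (0.017 + 0.008 + 0.035) = 0.23 / 0.060 = 3.8333
k* = 3.8333^(1/0.56) ≈ 11.0178
y* = (k*)^α = 11.0178^0.44 ≈ 2.8742

y* ≈ 2.87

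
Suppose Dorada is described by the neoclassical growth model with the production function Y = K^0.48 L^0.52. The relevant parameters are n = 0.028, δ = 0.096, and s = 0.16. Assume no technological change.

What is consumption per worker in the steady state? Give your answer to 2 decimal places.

c* ≈ 1.06

At the steady state, Δk = 0, so s·k^α = (n + δ)·k.
Rearranging, k^(1−α) = s / (n + δ).
k^0.52 = 0.16 / (0.028 + 0.096) = 0.16 / 0.124 = 1.2903
k* = 1.2903^(1/0.52) ≈ 1.6326
y* = (k*)^α = 1.6326^0.48 ≈ 1.2653
c* = (1 − s)·y* = (1 − 0.16) × 1.2653 ≈ 1.0629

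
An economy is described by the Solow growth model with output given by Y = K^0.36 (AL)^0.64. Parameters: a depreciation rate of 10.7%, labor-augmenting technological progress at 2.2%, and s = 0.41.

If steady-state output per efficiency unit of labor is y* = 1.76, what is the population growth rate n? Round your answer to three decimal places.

n ≈ 0.021

In steady state, investment equals break-even investment: s·k^α = (n + g + δ)·k.
Since y* = [s/(n + g + δ)]^(α/(1−α)), we have s/(n + g + δ) = (y*)^((1−α)/α) = 1.76^1.7778 = 2.7319.
Therefore n + g + δ = s / 2.7319 = 0.41 / 2.7319 = 0.1501, so n = 0.1501 − 0.129 = 0.0211.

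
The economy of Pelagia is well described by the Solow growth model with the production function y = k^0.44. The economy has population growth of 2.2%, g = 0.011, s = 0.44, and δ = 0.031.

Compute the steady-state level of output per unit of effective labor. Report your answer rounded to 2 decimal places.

In steady state, investment equals break-even investment: s·k^α = (n + g + δ)·k.
Rearranging, k^(1−α) = s / (n + g + δ).
k^0.56 = 0.44 / (0.022 + 0.011 + 0.031) = 0.44 / 0.064 = 6.8750
k* = 6.8750^(1/0.56) ≈ 31.2701
y* = (k*)^α = 31.2701^0.44 ≈ 4.5484

y* ≈ 4.55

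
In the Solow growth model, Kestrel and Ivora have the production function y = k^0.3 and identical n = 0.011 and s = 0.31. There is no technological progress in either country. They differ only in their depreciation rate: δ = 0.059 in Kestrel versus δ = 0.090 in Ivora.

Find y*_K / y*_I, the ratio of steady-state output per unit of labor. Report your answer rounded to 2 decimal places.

ratio ≈ 1.17

Steady-state y* = [s/(n + δ)]^(α/(1−α)), so the ratio is [ (s_K/(n + δ)_K) / (s_I/(n + δ)_I) ]^0.4286.
s_K/(n + δ)_K = 0.31/0.070 = 4.4286; s_I/(n + δ)_I = 0.31/0.101 = 3.0693.
Ratio = (4.4286/3.0693)^0.4286 = 1.4429^0.4286 ≈ 1.1702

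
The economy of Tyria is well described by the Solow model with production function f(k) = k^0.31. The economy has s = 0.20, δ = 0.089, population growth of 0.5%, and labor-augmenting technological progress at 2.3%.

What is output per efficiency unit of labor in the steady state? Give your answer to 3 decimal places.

Steady state requires s·f(k) = (n + g + δ)·k, i.e. s·k^α = (n + g + δ)·k.
Rearranging, k^(1−α) = s / (n + g + δ).
k^0.69 = 0.20 / (0.005 + 0.023 + 0.089) = 0.20 / 0.117 = 1.7094
k* = 1.7094^(1/0.69) ≈ 2.1750
y* = (k*)^α = 2.1750^0.31 ≈ 1.2724

y* = 1.272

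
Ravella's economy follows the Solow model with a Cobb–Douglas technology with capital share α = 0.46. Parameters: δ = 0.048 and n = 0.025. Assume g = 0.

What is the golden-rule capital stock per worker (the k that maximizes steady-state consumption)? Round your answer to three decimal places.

The golden rule sets f'(k) = n + δ, i.e. α·k^(α−1) = n + δ.
So k^(1−α) = α / (n + δ) = 0.46 / 0.073 = 6.3014.
k_gold = 6.3014^(1/0.54) ≈ 30.2301

k_gold ≈ 30.230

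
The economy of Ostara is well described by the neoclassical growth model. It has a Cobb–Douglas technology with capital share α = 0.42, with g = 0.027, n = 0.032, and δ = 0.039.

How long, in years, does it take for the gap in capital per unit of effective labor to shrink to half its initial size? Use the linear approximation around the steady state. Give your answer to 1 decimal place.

half-life ≈ 12.2 years

Near the steady state the convergence rate is λ = (1 − α)(n + g + δ).
λ = (1 − 0.42) × 0.098 = 0.58 × 0.098 = 0.05684
Half-life = ln 2 / λ = 0.6931 / 0.05684 ≈ 12.19 years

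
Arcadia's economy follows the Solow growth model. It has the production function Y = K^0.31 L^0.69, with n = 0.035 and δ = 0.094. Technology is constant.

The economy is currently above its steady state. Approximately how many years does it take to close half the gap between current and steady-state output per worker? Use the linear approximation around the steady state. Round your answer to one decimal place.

about 7.8 years

Near the steady state the convergence rate is λ = (1 − α)(n + δ).
λ = (1 − 0.31) × 0.129 = 0.69 × 0.129 = 0.08901
Half-life = ln 2 / λ = 0.6931 / 0.08901 ≈ 7.79 years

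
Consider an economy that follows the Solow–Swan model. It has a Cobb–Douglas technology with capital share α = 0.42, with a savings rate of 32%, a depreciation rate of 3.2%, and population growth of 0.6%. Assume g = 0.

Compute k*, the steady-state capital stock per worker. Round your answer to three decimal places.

k* ≈ 39.397

In steady state, investment equals break-even investment: s·k^α = (n + δ)·k.
Dividing both sides by k: k^(1−α) = s / (n + δ).
k^0.58 = 0.32 / (0.006 + 0.032) = 0.32 / 0.038 = 8.4211
k* = 8.4211^(1/0.58) ≈ 39.3970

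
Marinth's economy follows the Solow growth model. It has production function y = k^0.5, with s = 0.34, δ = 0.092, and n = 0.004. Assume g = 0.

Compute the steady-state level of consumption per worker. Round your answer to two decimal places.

c* = 2.34

In steady state, investment equals break-even investment: s·k^α = (n + δ)·k.
Rearranging, k^(1−α) = s / (n + δ).
k^0.5 = 0.34 / (0.004 + 0.092) = 0.34 / 0.096 = 3.5417
k* = 3.5417^(1/0.5) ≈ 12.5436
y* = (k*)^α = 12.5436^0.5 ≈ 3.5417
c* = (1 − s)·y* = (1 − 0.34) × 3.5417 ≈ 2.3375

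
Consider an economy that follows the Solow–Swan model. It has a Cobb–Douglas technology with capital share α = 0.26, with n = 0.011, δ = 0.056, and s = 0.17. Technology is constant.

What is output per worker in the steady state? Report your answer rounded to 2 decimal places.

y* ≈ 1.39

At the steady state, Δk = 0, so s·k^α = (n + δ)·k.
Dividing both sides by k: k^(1−α) = s / (n + δ).
k^0.74 = 0.17 / (0.011 + 0.056) = 0.17 / 0.067 = 2.5373
k* = 2.5373^(1/0.74) ≈ 3.5192
y* = (k*)^α = 3.5192^0.26 ≈ 1.3870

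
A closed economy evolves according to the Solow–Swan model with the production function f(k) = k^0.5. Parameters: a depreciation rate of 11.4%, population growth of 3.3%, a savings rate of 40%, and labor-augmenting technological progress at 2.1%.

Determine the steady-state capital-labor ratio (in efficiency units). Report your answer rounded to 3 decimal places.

k* = 5.669

Steady state requires s·f(k) = (n + g + δ)·k, i.e. s·k^α = (n + g + δ)·k.
Rearranging, k^(1−α) = s / (n + g + δ).
k^0.5 = 0.40 / (0.033 + 0.021 + 0.114) = 0.40 / 0.168 = 2.3810
k* = 2.3810^(1/0.5) ≈ 5.6692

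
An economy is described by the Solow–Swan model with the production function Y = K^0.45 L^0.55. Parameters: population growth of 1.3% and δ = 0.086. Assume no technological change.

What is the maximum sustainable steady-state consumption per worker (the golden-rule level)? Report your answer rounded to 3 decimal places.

At the golden rule, f'(k) = n + δ, so α·k^(α−1) = n + δ and k_gold = (α/(n + δ))^(1/(1−α)).
k_gold = (0.45/0.099)^(1/0.55) = 4.5455^1.8182 ≈ 15.6897
c_gold = f(k_gold) − (n + δ)·k_gold = 3.4516 − 0.099×15.6897 ≈ 1.8983

c_gold ≈ 1.898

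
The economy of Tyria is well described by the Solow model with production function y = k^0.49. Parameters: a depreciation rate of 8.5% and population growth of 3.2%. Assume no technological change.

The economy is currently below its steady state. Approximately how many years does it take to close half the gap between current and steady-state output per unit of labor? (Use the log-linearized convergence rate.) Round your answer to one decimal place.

half-life ≈ 11.6 years

Near the steady state the convergence rate is λ = (1 − α)(n + δ).
λ = (1 − 0.49) × 0.117 = 0.51 × 0.117 = 0.05967
Half-life = ln 2 / λ = 0.6931 / 0.05967 ≈ 11.62 years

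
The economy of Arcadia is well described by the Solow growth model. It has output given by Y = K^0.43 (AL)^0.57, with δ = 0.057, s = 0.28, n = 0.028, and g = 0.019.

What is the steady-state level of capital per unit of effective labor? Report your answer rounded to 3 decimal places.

k* = 5.683

Steady state requires s·f(k) = (n + g + δ)·k, i.e. s·k^α = (n + g + δ)·k.
Rearranging, k^(1−α) = s / (n + g + δ).
k^0.57 = 0.28 / (0.028 + 0.019 + 0.057) = 0.28 / 0.104 = 2.6923
k* = 2.6923^(1/0.57) ≈ 5.6833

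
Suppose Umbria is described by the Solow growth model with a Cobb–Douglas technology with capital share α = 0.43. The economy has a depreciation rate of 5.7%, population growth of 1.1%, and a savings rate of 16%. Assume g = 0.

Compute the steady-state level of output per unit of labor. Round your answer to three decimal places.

y* = 1.907

Steady state requires s·f(k) = (n + δ)·k, i.e. s·k^α = (n + δ)·k.
Rearranging, k^(1−α) = s / (n + δ).
k^0.57 = 0.16 / (0.011 + 0.057) = 0.16 / 0.068 = 2.3529
k* = 2.3529^(1/0.57) ≈ 4.4868
y* = (k*)^α = 4.4868^0.43 ≈ 1.9069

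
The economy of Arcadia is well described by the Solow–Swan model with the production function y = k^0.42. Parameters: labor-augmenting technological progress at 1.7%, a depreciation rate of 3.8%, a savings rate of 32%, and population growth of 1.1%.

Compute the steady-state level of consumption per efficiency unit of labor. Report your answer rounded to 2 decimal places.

At the steady state, Δk = 0, so s·k^α = (n + g + δ)·k.
Rearranging, k^(1−α) = s / (n + g + δ).
k^0.58 = 0.32 / (0.011 + 0.017 + 0.038) = 0.32 / 0.066 = 4.8485
k* = 4.8485^(1/0.58) ≈ 15.2083
y* = (k*)^α = 15.2083^0.42 ≈ 3.1367
c* = (1 − s)·y* = (1 − 0.32) × 3.1367 ≈ 2.1330

c* ≈ 2.13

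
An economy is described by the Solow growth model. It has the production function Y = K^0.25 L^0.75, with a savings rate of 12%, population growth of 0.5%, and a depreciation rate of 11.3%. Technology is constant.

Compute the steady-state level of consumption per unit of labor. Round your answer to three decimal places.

c* = 0.885

In steady state, investment equals break-even investment: s·k^α = (n + δ)·k.
Rearranging, k^(1−α) = s / (n + δ).
k^0.75 = 0.12 / (0.005 + 0.113) = 0.12 / 0.118 = 1.0169
k* = 1.0169^(1/0.75) ≈ 1.0226
y* = (k*)^α = 1.0226^0.25 ≈ 1.0056
c* = (1 − s)·y* = (1 − 0.12) × 1.0056 ≈ 0.8849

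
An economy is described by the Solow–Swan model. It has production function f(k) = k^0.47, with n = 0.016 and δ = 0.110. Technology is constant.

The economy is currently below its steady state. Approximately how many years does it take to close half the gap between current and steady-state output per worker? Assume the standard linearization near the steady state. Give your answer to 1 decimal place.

about 10.4 years

Near the steady state the convergence rate is λ = (1 − α)(n + δ).
λ = (1 − 0.47) × 0.126 = 0.53 × 0.126 = 0.06678
Half-life = ln 2 / λ = 0.6931 / 0.06678 ≈ 10.38 years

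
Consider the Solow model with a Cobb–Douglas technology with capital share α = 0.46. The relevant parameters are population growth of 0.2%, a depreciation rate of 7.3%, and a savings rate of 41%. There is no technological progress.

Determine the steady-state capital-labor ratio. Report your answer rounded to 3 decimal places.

In steady state, investment equals break-even investment: s·k^α = (n + δ)·k.
Dividing both sides by k: k^(1−α) = s / (n + δ).
k^0.54 = 0.41 / (0.002 + 0.073) = 0.41 / 0.075 = 5.4667
k* = 5.4667^(1/0.54) ≈ 23.2358

k* = 23.236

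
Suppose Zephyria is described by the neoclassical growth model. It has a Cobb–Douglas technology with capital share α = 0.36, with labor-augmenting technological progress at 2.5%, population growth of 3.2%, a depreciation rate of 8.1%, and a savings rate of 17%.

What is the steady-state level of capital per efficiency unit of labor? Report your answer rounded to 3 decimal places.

k* = 1.385

Steady state requires s·f(k) = (n + g + δ)·k, i.e. s·k^α = (n + g + δ)·k.
Rearranging, k^(1−α) = s / (n + g + δ).
k^0.64 = 0.17 / (0.032 + 0.025 + 0.081) = 0.17 / 0.138 = 1.2319
k* = 1.2319^(1/0.64) ≈ 1.3852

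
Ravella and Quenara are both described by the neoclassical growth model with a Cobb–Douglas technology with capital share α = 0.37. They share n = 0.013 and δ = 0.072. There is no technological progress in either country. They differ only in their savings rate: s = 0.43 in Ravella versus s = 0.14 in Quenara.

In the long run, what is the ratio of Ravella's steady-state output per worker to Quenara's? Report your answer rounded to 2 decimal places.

ratio ≈ 1.93

Steady-state y* = [s/(n + δ)]^(α/(1−α)), so the ratio is [ (s_R/(n + δ)_R) / (s_Q/(n + δ)_Q) ]^0.5873.
s_R/(n + δ)_R = 0.43/0.085 = 5.0588; s_Q/(n + δ)_Q = 0.14/0.085 = 1.6471.
Ratio = (5.0588/1.6471)^0.5873 = 3.0713^0.5873 ≈ 1.9329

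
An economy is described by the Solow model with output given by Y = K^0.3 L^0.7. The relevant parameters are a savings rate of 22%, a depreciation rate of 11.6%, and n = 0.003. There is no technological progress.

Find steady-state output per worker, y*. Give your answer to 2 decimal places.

At the steady state, Δk = 0, so s·k^α = (n + δ)·k.
Dividing both sides by k: k^(1−α) = s / (n + δ).
k^0.7 = 0.22 / (0.003 + 0.116) = 0.22 / 0.119 = 1.8487
k* = 1.8487^(1/0.7) ≈ 2.4057
y* = (k*)^α = 2.4057^0.3 ≈ 1.3013

y* = 1.30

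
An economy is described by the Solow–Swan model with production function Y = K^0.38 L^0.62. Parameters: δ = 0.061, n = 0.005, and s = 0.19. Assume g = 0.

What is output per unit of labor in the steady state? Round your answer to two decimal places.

y* ≈ 1.91

At the steady state, Δk = 0, so s·k^α = (n + δ)·k.
Rearranging, k^(1−α) = s / (n + δ).
k^0.62 = 0.19 / (0.005 + 0.061) = 0.19 / 0.066 = 2.8788
k* = 2.8788^(1/0.62) ≈ 5.5038
y* = (k*)^α = 5.5038^0.38 ≈ 1.9118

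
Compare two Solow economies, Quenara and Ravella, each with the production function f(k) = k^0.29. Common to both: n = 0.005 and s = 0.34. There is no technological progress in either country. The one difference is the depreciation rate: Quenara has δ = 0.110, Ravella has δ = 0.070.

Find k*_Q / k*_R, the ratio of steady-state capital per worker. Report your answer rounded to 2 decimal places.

Steady-state k* = [s/(n + δ)]^(1/(1−α)), so the ratio is [ (s_Q/(n + δ)_Q) / (s_R/(n + δ)_R) ]^1.4085.
s_Q/(n + δ)_Q = 0.34/0.115 = 2.9565; s_R/(n + δ)_R = 0.34/0.075 = 4.5333.
Ratio = (2.9565/4.5333)^1.4085 = 0.6522^1.4085 ≈ 0.5477

k*_Q / k*_R ≈ 0.55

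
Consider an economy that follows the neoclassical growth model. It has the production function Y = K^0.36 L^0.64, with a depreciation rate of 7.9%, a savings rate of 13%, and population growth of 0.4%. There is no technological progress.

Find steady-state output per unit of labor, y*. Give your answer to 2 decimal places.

Steady state requires s·f(k) = (n + δ)·k, i.e. s·k^α = (n + δ)·k.
Dividing both sides by k: k^(1−α) = s / (n + δ).
k^0.64 = 0.13 / (0.004 + 0.079) = 0.13 / 0.083 = 1.5663
k* = 1.5663^(1/0.64) ≈ 2.0160
y* = (k*)^α = 2.0160^0.36 ≈ 1.2871

y* = 1.29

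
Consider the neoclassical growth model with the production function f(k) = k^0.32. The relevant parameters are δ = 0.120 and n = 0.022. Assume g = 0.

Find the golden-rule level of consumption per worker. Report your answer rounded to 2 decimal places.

At the golden rule, f'(k) = n + δ, so α·k^(α−1) = n + δ and k_gold = (α/(n + δ))^(1/(1−α)).
k_gold = (0.32/0.142)^(1/0.68) = 2.2535^1.4706 ≈ 3.3030
c_gold = f(k_gold) − (n + δ)·k_gold = 1.4657 − 0.142×3.3030 ≈ 0.9967

c_gold ≈ 1.00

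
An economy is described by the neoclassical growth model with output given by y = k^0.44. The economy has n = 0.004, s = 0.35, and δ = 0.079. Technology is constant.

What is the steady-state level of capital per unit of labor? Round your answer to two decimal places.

k* = 13.06

In steady state, investment equals break-even investment: s·k^α = (n + δ)·k.
Dividing both sides by k: k^(1−α) = s / (n + δ).
k^0.56 = 0.35 / (0.004 + 0.079) = 0.35 / 0.083 = 4.2169
k* = 4.2169^(1/0.56) ≈ 13.0635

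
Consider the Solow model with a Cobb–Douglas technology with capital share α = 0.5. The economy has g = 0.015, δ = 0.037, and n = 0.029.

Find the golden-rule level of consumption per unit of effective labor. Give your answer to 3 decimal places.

At the golden rule, f'(k) = n + g + δ, so α·k^(α−1) = n + g + δ and k_gold = (α/(n + g + δ))^(1/(1−α)).
k_gold = (0.5/0.081)^(1/0.5) = 6.1728^2 ≈ 38.1035
c_gold = f(k_gold) − (n + g + δ)·k_gold = 6.1728 − 0.081×38.1035 ≈ 3.0864

c_gold ≈ 3.086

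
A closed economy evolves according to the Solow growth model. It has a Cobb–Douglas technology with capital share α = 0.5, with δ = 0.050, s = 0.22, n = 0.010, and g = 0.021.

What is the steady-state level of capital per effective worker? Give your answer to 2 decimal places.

k* = 7.38

In steady state, investment equals break-even investment: s·k^α = (n + g + δ)·k.
Rearranging, k^(1−α) = s / (n + g + δ).
k^0.5 = 0.22 / (0.010 + 0.021 + 0.050) = 0.22 / 0.081 = 2.7160
k* = 2.7160^(1/0.5) ≈ 7.3767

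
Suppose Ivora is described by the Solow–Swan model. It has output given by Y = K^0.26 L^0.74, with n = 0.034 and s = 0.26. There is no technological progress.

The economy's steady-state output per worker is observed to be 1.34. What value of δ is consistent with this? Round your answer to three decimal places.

In steady state, investment equals break-even investment: s·k^α = (n + δ)·k.
Since y* = [s/(n + δ)]^(α/(1−α)), we have s/(n + δ) = (y*)^((1−α)/α) = 1.34^2.8462 = 2.3002.
Therefore n + δ = s / 2.3002 = 0.26 / 2.3002 = 0.1130, so δ = 0.1130 − 0.034 = 0.0790.

δ ≈ 0.079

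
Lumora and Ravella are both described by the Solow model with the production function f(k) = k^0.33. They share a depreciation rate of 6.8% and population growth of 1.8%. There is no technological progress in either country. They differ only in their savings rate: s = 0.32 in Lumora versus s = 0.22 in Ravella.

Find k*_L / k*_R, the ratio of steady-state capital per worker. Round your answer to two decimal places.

ratio ≈ 1.75

Steady-state k* = [s/(n + δ)]^(1/(1−α)), so the ratio is [ (s_L/(n + δ)_L) / (s_R/(n + δ)_R) ]^1.4925.
s_L/(n + δ)_L = 0.32/0.086 = 3.7209; s_R/(n + δ)_R = 0.22/0.086 = 2.5581.
Ratio = (3.7209/2.5581)^1.4925 = 1.4546^1.4925 ≈ 1.7494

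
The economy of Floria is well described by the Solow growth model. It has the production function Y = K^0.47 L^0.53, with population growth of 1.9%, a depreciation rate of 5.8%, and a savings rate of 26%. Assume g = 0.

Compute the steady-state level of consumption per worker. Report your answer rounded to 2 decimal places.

c* ≈ 2.18

At the steady state, Δk = 0, so s·k^α = (n + δ)·k.
Dividing both sides by k: k^(1−α) = s / (n + δ).
k^0.53 = 0.26 / (0.019 + 0.058) = 0.26 / 0.077 = 3.3766
k* = 3.3766^(1/0.53) ≈ 9.9342
y* = (k*)^α = 9.9342^0.47 ≈ 2.9421
c* = (1 − s)·y* = (1 − 0.26) × 2.9421 ≈ 2.1772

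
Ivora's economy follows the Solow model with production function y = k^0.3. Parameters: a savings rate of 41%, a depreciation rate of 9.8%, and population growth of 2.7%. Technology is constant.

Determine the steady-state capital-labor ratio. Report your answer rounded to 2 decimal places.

In steady state, investment equals break-even investment: s·k^α = (n + δ)·k.
Dividing both sides by k: k^(1−α) = s / (n + δ).
k^0.7 = 0.41 / (0.027 + 0.098) = 0.41 / 0.125 = 3.2800
k* = 3.2800^(1/0.7) ≈ 5.4571

k* = 5.46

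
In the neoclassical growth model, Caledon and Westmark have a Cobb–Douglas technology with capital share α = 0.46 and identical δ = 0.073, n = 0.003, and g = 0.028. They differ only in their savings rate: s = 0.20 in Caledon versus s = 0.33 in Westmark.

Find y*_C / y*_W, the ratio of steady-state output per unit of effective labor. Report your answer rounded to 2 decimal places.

y*_C / y*_W ≈ 0.65

Steady-state y* = [s/(n + g + δ)]^(α/(1−α)), so the ratio is [ (s_C/(n + g + δ)_C) / (s_W/(n + g + δ)_W) ]^0.8519.
s_C/(n + g + δ)_C = 0.20/0.104 = 1.9231; s_W/(n + g + δ)_W = 0.33/0.104 = 3.1731.
Ratio = (1.9231/3.1731)^0.8519 = 0.6061^0.8519 ≈ 0.6528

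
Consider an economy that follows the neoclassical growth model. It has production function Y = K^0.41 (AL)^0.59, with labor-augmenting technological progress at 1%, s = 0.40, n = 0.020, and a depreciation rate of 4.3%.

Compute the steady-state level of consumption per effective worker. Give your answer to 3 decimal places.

c* ≈ 1.957

At the steady state, Δk = 0, so s·k^α = (n + g + δ)·k.
Dividing both sides by k: k^(1−α) = s / (n + g + δ).
k^0.59 = 0.40 / (0.020 + 0.010 + 0.043) = 0.40 / 0.073 = 5.4795
k* = 5.4795^(1/0.59) ≈ 17.8691
y* = (k*)^α = 17.8691^0.41 ≈ 3.2611
c* = (1 − s)·y* = (1 − 0.40) × 3.2611 ≈ 1.9567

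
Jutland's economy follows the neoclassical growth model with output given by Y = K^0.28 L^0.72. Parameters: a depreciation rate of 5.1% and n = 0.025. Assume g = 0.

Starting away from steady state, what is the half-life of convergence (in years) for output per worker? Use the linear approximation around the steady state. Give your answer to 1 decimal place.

Near the steady state the convergence rate is λ = (1 − α)(n + δ).
λ = (1 − 0.28) × 0.076 = 0.72 × 0.076 = 0.05472
Half-life = ln 2 / λ = 0.6931 / 0.05472 ≈ 12.67 years

t_½ ≈ 12.7 years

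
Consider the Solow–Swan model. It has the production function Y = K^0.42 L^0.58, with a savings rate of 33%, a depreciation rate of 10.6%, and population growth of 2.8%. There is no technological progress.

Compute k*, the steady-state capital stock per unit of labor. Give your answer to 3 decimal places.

k* ≈ 4.730

In steady state, investment equals break-even investment: s·k^α = (n + δ)·k.
Dividing both sides by k: k^(1−α) = s / (n + δ).
k^0.58 = 0.33 / (0.028 + 0.106) = 0.33 / 0.134 = 2.4627
k* = 2.4627^(1/0.58) ≈ 4.7299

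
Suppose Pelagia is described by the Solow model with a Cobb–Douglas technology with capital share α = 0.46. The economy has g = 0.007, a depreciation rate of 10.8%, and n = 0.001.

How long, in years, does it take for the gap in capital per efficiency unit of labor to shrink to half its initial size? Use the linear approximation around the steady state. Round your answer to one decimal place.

about 11.1 years

Near the steady state the convergence rate is λ = (1 − α)(n + g + δ).
λ = (1 − 0.46) × 0.116 = 0.54 × 0.116 = 0.06264
Half-life = ln 2 / λ = 0.6931 / 0.06264 ≈ 11.06 years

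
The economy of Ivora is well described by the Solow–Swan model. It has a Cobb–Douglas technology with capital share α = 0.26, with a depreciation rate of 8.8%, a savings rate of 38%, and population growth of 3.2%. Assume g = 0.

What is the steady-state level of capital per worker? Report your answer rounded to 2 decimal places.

Steady state requires s·f(k) = (n + δ)·k, i.e. s·k^α = (n + δ)·k.
Dividing both sides by k: k^(1−α) = s / (n + δ).
k^0.74 = 0.38 / (0.032 + 0.088) = 0.38 / 0.120 = 3.1667
k* = 3.1667^(1/0.74) ≈ 4.7478

k* = 4.75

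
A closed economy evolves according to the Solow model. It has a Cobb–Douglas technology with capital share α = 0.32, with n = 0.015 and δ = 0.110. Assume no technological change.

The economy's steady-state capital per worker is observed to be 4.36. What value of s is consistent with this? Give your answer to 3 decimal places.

At the steady state, Δk = 0, so s·k^α = (n + δ)·k.
So s / (n + δ) = (k*)^(1−α) = 4.36^0.68 = 2.7218.
Therefore s = 2.7218 × (n + δ) = 2.7218 × 0.125 = 0.3402.

s ≈ 0.340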